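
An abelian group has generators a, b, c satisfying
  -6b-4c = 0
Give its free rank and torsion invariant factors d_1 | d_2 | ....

Answer: M ≅ ℤ^2 ⊕ ℤ/2

Derivation:
rank_ℚ(R)=1; free=3−1=2
SNF(R) diag = [2] → torsion [2]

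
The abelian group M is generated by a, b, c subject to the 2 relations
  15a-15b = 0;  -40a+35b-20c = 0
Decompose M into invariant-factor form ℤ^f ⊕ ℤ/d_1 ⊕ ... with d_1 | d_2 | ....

Answer: M ≅ ℤ^1 ⊕ ℤ/5 ⊕ ℤ/15

Derivation:
rank_ℚ(R)=2; free=3−2=1
SNF(R) diag = [5, 15] → torsion [5, 15]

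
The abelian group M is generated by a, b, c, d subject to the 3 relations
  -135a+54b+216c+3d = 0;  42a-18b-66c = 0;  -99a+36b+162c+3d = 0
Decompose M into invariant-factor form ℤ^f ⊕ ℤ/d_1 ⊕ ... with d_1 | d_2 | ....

rank_ℚ(R)=3; free=4−3=1
SNF(R) diag = [3, 6, 18] → torsion [3, 6, 18]

Answer: M ≅ ℤ^1 ⊕ ℤ/3 ⊕ ℤ/6 ⊕ ℤ/18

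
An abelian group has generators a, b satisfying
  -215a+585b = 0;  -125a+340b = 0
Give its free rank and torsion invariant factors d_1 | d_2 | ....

Answer: M ≅ ℤ/5 ⊕ ℤ/5

Derivation:
rank_ℚ(R)=2; free=2−2=0
SNF(R) diag = [5, 5] → torsion [5, 5]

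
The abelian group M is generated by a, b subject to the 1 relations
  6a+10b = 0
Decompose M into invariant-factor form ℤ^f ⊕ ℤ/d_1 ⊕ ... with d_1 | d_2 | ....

rank_ℚ(R)=1; free=2−1=1
SNF(R) diag = [2] → torsion [2]

Answer: M ≅ ℤ^1 ⊕ ℤ/2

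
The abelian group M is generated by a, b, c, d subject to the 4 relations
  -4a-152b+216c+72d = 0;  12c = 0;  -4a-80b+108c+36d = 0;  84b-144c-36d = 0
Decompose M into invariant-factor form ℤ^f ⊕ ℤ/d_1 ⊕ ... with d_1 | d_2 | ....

Answer: M ≅ ℤ/4 ⊕ ℤ/12 ⊕ ℤ/12 ⊕ ℤ/36

Derivation:
rank_ℚ(R)=4; free=4−4=0
SNF(R) diag = [4, 12, 12, 36] → torsion [4, 12, 12, 36]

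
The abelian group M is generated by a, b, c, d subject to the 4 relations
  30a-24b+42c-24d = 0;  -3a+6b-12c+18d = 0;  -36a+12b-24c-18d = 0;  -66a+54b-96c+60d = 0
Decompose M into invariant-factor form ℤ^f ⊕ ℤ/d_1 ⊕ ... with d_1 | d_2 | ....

rank_ℚ(R)=4; free=4−4=0
SNF(R) diag = [3, 6, 6, 6] → torsion [3, 6, 6, 6]

Answer: M ≅ ℤ/3 ⊕ ℤ/6 ⊕ ℤ/6 ⊕ ℤ/6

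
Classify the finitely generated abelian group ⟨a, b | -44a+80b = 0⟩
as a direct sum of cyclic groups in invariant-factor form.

rank_ℚ(R)=1; free=2−1=1
SNF(R) diag = [4] → torsion [4]

Answer: M ≅ ℤ^1 ⊕ ℤ/4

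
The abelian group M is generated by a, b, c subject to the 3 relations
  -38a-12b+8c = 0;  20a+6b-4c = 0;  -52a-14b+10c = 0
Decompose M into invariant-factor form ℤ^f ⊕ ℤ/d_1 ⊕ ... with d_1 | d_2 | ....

rank_ℚ(R)=3; free=3−3=0
SNF(R) diag = [2, 2, 2] → torsion [2, 2, 2]

Answer: M ≅ ℤ/2 ⊕ ℤ/2 ⊕ ℤ/2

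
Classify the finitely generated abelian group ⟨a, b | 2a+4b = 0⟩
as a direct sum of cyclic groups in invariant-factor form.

rank_ℚ(R)=1; free=2−1=1
SNF(R) diag = [2] → torsion [2]

Answer: M ≅ ℤ^1 ⊕ ℤ/2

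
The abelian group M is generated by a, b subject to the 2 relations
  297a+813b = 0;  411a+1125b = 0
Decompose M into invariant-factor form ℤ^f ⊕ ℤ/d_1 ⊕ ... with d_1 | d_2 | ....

Answer: M ≅ ℤ/3 ⊕ ℤ/6

Derivation:
rank_ℚ(R)=2; free=2−2=0
SNF(R) diag = [3, 6] → torsion [3, 6]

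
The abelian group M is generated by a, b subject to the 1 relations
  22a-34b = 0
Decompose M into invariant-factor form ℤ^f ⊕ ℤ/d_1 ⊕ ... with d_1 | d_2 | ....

rank_ℚ(R)=1; free=2−1=1
SNF(R) diag = [2] → torsion [2]

Answer: M ≅ ℤ^1 ⊕ ℤ/2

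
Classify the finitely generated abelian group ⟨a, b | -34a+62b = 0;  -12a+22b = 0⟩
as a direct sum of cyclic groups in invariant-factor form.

Answer: M ≅ ℤ/2 ⊕ ℤ/2

Derivation:
rank_ℚ(R)=2; free=2−2=0
SNF(R) diag = [2, 2] → torsion [2, 2]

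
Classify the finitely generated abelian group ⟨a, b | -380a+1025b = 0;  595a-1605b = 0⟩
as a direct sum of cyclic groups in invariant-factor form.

Answer: M ≅ ℤ/5 ⊕ ℤ/5

Derivation:
rank_ℚ(R)=2; free=2−2=0
SNF(R) diag = [5, 5] → torsion [5, 5]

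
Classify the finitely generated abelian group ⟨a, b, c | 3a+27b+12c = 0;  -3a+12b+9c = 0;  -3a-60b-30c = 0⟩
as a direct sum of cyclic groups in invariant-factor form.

rank_ℚ(R)=3; free=3−3=0
SNF(R) diag = [3, 3, 3] → torsion [3, 3, 3]

Answer: M ≅ ℤ/3 ⊕ ℤ/3 ⊕ ℤ/3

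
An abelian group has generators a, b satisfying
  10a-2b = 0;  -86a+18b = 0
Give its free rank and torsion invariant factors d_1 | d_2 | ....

rank_ℚ(R)=2; free=2−2=0
SNF(R) diag = [2, 4] → torsion [2, 4]

Answer: M ≅ ℤ/2 ⊕ ℤ/4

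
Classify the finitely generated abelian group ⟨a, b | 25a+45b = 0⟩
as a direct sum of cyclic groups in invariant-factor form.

Answer: M ≅ ℤ^1 ⊕ ℤ/5

Derivation:
rank_ℚ(R)=1; free=2−1=1
SNF(R) diag = [5] → torsion [5]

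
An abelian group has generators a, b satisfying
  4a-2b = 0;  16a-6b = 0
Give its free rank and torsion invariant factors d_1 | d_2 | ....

rank_ℚ(R)=2; free=2−2=0
SNF(R) diag = [2, 4] → torsion [2, 4]

Answer: M ≅ ℤ/2 ⊕ ℤ/4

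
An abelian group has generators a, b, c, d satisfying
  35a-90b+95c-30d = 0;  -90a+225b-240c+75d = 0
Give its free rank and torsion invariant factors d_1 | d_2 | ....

rank_ℚ(R)=2; free=4−2=2
SNF(R) diag = [5, 15] → torsion [5, 15]

Answer: M ≅ ℤ^2 ⊕ ℤ/5 ⊕ ℤ/15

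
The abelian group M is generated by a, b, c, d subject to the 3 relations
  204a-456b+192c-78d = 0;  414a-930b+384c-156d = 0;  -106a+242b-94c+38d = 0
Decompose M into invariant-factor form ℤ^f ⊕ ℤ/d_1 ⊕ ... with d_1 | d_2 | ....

rank_ℚ(R)=3; free=4−3=1
SNF(R) diag = [2, 6, 18] → torsion [2, 6, 18]

Answer: M ≅ ℤ^1 ⊕ ℤ/2 ⊕ ℤ/6 ⊕ ℤ/18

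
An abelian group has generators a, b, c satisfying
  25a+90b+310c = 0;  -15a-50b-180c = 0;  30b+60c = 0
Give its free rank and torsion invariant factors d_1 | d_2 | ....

Answer: M ≅ ℤ/5 ⊕ ℤ/10 ⊕ ℤ/30

Derivation:
rank_ℚ(R)=3; free=3−3=0
SNF(R) diag = [5, 10, 30] → torsion [5, 10, 30]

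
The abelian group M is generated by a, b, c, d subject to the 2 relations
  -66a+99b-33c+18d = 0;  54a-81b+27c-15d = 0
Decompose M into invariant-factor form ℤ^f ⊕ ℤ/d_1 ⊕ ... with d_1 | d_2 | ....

rank_ℚ(R)=2; free=4−2=2
SNF(R) diag = [3, 3] → torsion [3, 3]

Answer: M ≅ ℤ^2 ⊕ ℤ/3 ⊕ ℤ/3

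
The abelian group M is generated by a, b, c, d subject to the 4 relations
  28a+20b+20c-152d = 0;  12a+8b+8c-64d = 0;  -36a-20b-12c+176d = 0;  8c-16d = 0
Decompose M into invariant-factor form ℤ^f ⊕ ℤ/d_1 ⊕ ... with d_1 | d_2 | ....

Answer: M ≅ ℤ/4 ⊕ ℤ/4 ⊕ ℤ/8 ⊕ ℤ/8

Derivation:
rank_ℚ(R)=4; free=4−4=0
SNF(R) diag = [4, 4, 8, 8] → torsion [4, 4, 8, 8]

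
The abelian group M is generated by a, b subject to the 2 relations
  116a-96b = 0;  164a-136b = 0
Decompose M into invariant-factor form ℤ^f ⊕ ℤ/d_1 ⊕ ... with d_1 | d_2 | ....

rank_ℚ(R)=2; free=2−2=0
SNF(R) diag = [4, 8] → torsion [4, 8]

Answer: M ≅ ℤ/4 ⊕ ℤ/8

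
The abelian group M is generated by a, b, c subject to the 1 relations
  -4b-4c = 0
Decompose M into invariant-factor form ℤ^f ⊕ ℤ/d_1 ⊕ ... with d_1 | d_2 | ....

Answer: M ≅ ℤ^2 ⊕ ℤ/4

Derivation:
rank_ℚ(R)=1; free=3−1=2
SNF(R) diag = [4] → torsion [4]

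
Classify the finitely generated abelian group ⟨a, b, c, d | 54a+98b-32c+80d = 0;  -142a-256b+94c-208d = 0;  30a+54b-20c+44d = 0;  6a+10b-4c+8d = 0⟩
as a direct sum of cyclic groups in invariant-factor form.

rank_ℚ(R)=4; free=4−4=0
SNF(R) diag = [2, 2, 4, 4] → torsion [2, 2, 4, 4]

Answer: M ≅ ℤ/2 ⊕ ℤ/2 ⊕ ℤ/4 ⊕ ℤ/4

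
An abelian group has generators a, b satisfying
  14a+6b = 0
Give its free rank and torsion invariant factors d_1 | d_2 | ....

rank_ℚ(R)=1; free=2−1=1
SNF(R) diag = [2] → torsion [2]

Answer: M ≅ ℤ^1 ⊕ ℤ/2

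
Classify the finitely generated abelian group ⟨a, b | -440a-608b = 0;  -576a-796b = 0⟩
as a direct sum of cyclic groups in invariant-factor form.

rank_ℚ(R)=2; free=2−2=0
SNF(R) diag = [4, 8] → torsion [4, 8]

Answer: M ≅ ℤ/4 ⊕ ℤ/8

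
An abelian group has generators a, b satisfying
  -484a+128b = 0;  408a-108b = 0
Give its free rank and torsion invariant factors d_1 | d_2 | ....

rank_ℚ(R)=2; free=2−2=0
SNF(R) diag = [4, 12] → torsion [4, 12]

Answer: M ≅ ℤ/4 ⊕ ℤ/12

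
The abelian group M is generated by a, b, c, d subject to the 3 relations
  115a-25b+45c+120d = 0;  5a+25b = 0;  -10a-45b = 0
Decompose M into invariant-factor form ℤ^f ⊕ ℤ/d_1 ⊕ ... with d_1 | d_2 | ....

Answer: M ≅ ℤ^1 ⊕ ℤ/5 ⊕ ℤ/5 ⊕ ℤ/15

Derivation:
rank_ℚ(R)=3; free=4−3=1
SNF(R) diag = [5, 5, 15] → torsion [5, 5, 15]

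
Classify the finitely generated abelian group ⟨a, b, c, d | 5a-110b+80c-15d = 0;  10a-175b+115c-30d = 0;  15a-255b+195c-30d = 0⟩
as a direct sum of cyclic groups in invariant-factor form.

Answer: M ≅ ℤ^1 ⊕ ℤ/5 ⊕ ℤ/15 ⊕ ℤ/45

Derivation:
rank_ℚ(R)=3; free=4−3=1
SNF(R) diag = [5, 15, 45] → torsion [5, 15, 45]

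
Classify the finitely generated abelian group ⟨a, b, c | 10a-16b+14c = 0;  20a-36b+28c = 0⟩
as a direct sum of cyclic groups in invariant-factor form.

Answer: M ≅ ℤ^1 ⊕ ℤ/2 ⊕ ℤ/4

Derivation:
rank_ℚ(R)=2; free=3−2=1
SNF(R) diag = [2, 4] → torsion [2, 4]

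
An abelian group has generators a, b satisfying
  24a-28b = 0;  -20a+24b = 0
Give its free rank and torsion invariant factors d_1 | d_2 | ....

Answer: M ≅ ℤ/4 ⊕ ℤ/4

Derivation:
rank_ℚ(R)=2; free=2−2=0
SNF(R) diag = [4, 4] → torsion [4, 4]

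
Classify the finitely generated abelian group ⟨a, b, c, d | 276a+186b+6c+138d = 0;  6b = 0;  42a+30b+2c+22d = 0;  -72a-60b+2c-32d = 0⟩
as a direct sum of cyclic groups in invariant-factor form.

Answer: M ≅ ℤ/2 ⊕ ℤ/6 ⊕ ℤ/6 ⊕ ℤ/18

Derivation:
rank_ℚ(R)=4; free=4−4=0
SNF(R) diag = [2, 6, 6, 18] → torsion [2, 6, 6, 18]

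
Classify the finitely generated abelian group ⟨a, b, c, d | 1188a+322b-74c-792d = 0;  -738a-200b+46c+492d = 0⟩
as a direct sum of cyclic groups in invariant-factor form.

rank_ℚ(R)=2; free=4−2=2
SNF(R) diag = [2, 6] → torsion [2, 6]

Answer: M ≅ ℤ^2 ⊕ ℤ/2 ⊕ ℤ/6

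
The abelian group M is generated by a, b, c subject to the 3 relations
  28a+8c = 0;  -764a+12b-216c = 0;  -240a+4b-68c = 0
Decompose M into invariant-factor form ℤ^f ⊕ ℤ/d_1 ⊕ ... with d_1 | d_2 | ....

rank_ℚ(R)=3; free=3−3=0
SNF(R) diag = [4, 4, 4] → torsion [4, 4, 4]

Answer: M ≅ ℤ/4 ⊕ ℤ/4 ⊕ ℤ/4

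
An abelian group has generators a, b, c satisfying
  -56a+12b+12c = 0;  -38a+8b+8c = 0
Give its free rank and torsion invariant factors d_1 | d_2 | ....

rank_ℚ(R)=2; free=3−2=1
SNF(R) diag = [2, 4] → torsion [2, 4]

Answer: M ≅ ℤ^1 ⊕ ℤ/2 ⊕ ℤ/4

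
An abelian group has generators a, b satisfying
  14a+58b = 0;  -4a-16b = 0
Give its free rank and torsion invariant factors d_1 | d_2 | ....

rank_ℚ(R)=2; free=2−2=0
SNF(R) diag = [2, 4] → torsion [2, 4]

Answer: M ≅ ℤ/2 ⊕ ℤ/4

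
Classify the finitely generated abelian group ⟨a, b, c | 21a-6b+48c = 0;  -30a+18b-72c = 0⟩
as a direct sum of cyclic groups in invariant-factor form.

Answer: M ≅ ℤ^1 ⊕ ℤ/3 ⊕ ℤ/6

Derivation:
rank_ℚ(R)=2; free=3−2=1
SNF(R) diag = [3, 6] → torsion [3, 6]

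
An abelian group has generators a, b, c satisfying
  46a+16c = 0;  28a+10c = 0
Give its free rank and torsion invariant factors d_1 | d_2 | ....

Answer: M ≅ ℤ^1 ⊕ ℤ/2 ⊕ ℤ/6

Derivation:
rank_ℚ(R)=2; free=3−2=1
SNF(R) diag = [2, 6] → torsion [2, 6]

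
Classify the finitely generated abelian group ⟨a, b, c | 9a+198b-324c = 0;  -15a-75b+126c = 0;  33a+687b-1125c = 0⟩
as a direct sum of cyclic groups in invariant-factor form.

Answer: M ≅ ℤ/3 ⊕ ℤ/9 ⊕ ℤ/27

Derivation:
rank_ℚ(R)=3; free=3−3=0
SNF(R) diag = [3, 9, 27] → torsion [3, 9, 27]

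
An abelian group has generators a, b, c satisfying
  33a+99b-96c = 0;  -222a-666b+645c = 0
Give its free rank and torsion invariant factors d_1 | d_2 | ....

rank_ℚ(R)=2; free=3−2=1
SNF(R) diag = [3, 9] → torsion [3, 9]

Answer: M ≅ ℤ^1 ⊕ ℤ/3 ⊕ ℤ/9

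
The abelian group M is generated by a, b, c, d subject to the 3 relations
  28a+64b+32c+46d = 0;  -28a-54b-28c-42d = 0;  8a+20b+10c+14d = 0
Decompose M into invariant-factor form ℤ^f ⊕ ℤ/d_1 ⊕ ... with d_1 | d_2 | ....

Answer: M ≅ ℤ^1 ⊕ ℤ/2 ⊕ ℤ/2 ⊕ ℤ/6

Derivation:
rank_ℚ(R)=3; free=4−3=1
SNF(R) diag = [2, 2, 6] → torsion [2, 2, 6]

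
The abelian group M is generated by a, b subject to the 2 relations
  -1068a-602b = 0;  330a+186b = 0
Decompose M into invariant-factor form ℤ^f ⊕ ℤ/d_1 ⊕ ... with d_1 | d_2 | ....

Answer: M ≅ ℤ/2 ⊕ ℤ/6

Derivation:
rank_ℚ(R)=2; free=2−2=0
SNF(R) diag = [2, 6] → torsion [2, 6]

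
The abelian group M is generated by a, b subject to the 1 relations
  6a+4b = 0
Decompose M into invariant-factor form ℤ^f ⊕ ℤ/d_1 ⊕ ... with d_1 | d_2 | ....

Answer: M ≅ ℤ^1 ⊕ ℤ/2

Derivation:
rank_ℚ(R)=1; free=2−1=1
SNF(R) diag = [2] → torsion [2]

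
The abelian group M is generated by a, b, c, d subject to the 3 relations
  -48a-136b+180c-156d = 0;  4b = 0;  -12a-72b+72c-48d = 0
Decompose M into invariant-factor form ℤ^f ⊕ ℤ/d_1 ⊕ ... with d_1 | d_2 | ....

Answer: M ≅ ℤ^1 ⊕ ℤ/4 ⊕ ℤ/12 ⊕ ℤ/36

Derivation:
rank_ℚ(R)=3; free=4−3=1
SNF(R) diag = [4, 12, 36] → torsion [4, 12, 36]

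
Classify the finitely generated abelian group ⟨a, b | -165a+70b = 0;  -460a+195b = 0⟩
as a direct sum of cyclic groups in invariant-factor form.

rank_ℚ(R)=2; free=2−2=0
SNF(R) diag = [5, 5] → torsion [5, 5]

Answer: M ≅ ℤ/5 ⊕ ℤ/5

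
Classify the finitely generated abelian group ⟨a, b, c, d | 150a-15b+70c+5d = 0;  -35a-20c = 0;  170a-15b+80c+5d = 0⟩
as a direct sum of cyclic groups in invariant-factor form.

rank_ℚ(R)=3; free=4−3=1
SNF(R) diag = [5, 5, 10] → torsion [5, 5, 10]

Answer: M ≅ ℤ^1 ⊕ ℤ/5 ⊕ ℤ/5 ⊕ ℤ/10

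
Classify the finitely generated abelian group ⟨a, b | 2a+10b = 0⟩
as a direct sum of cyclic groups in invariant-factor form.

rank_ℚ(R)=1; free=2−1=1
SNF(R) diag = [2] → torsion [2]

Answer: M ≅ ℤ^1 ⊕ ℤ/2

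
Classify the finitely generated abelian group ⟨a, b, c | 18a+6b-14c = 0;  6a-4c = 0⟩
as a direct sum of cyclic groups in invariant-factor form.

Answer: M ≅ ℤ^1 ⊕ ℤ/2 ⊕ ℤ/6

Derivation:
rank_ℚ(R)=2; free=3−2=1
SNF(R) diag = [2, 6] → torsion [2, 6]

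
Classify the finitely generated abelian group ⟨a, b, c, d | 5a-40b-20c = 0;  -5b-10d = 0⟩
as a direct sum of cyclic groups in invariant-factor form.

Answer: M ≅ ℤ^2 ⊕ ℤ/5 ⊕ ℤ/5

Derivation:
rank_ℚ(R)=2; free=4−2=2
SNF(R) diag = [5, 5] → torsion [5, 5]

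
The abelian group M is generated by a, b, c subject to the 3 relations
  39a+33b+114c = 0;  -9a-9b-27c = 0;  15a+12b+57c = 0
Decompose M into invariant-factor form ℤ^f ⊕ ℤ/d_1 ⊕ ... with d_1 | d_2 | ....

rank_ℚ(R)=3; free=3−3=0
SNF(R) diag = [3, 9, 27] → torsion [3, 9, 27]

Answer: M ≅ ℤ/3 ⊕ ℤ/9 ⊕ ℤ/27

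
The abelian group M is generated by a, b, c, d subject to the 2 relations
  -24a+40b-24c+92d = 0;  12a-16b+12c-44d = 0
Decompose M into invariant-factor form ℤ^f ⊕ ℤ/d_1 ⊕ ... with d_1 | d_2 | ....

rank_ℚ(R)=2; free=4−2=2
SNF(R) diag = [4, 12] → torsion [4, 12]

Answer: M ≅ ℤ^2 ⊕ ℤ/4 ⊕ ℤ/12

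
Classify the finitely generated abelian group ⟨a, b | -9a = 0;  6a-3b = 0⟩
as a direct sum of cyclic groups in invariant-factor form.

rank_ℚ(R)=2; free=2−2=0
SNF(R) diag = [3, 9] → torsion [3, 9]

Answer: M ≅ ℤ/3 ⊕ ℤ/9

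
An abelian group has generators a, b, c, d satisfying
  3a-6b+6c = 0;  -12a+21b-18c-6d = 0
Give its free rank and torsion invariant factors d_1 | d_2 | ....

rank_ℚ(R)=2; free=4−2=2
SNF(R) diag = [3, 3] → torsion [3, 3]

Answer: M ≅ ℤ^2 ⊕ ℤ/3 ⊕ ℤ/3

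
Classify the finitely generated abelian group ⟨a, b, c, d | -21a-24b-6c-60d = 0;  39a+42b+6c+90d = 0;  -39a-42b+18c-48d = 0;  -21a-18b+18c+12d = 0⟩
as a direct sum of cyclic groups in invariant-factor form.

rank_ℚ(R)=4; free=4−4=0
SNF(R) diag = [3, 6, 6, 12] → torsion [3, 6, 6, 12]

Answer: M ≅ ℤ/3 ⊕ ℤ/6 ⊕ ℤ/6 ⊕ ℤ/12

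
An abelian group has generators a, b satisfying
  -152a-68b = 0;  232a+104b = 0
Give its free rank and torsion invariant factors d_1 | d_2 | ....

rank_ℚ(R)=2; free=2−2=0
SNF(R) diag = [4, 8] → torsion [4, 8]

Answer: M ≅ ℤ/4 ⊕ ℤ/8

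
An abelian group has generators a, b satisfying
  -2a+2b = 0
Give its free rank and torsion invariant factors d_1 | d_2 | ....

Answer: M ≅ ℤ^1 ⊕ ℤ/2

Derivation:
rank_ℚ(R)=1; free=2−1=1
SNF(R) diag = [2] → torsion [2]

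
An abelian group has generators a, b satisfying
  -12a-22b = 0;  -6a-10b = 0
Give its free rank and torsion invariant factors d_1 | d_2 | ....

rank_ℚ(R)=2; free=2−2=0
SNF(R) diag = [2, 6] → torsion [2, 6]

Answer: M ≅ ℤ/2 ⊕ ℤ/6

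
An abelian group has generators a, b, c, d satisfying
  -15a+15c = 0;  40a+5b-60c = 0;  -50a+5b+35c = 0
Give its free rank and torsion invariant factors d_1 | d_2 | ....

Answer: M ≅ ℤ^1 ⊕ ℤ/5 ⊕ ℤ/5 ⊕ ℤ/15

Derivation:
rank_ℚ(R)=3; free=4−3=1
SNF(R) diag = [5, 5, 15] → torsion [5, 5, 15]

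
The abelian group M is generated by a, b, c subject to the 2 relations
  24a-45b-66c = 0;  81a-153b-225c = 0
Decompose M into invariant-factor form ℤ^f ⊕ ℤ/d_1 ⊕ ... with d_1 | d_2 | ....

rank_ℚ(R)=2; free=3−2=1
SNF(R) diag = [3, 9] → torsion [3, 9]

Answer: M ≅ ℤ^1 ⊕ ℤ/3 ⊕ ℤ/9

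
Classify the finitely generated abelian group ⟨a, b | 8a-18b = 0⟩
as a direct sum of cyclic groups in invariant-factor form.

rank_ℚ(R)=1; free=2−1=1
SNF(R) diag = [2] → torsion [2]

Answer: M ≅ ℤ^1 ⊕ ℤ/2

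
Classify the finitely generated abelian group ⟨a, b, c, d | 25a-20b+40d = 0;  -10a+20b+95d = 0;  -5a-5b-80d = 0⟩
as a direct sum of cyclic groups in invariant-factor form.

Answer: M ≅ ℤ^1 ⊕ ℤ/5 ⊕ ℤ/15 ⊕ ℤ/45

Derivation:
rank_ℚ(R)=3; free=4−3=1
SNF(R) diag = [5, 15, 45] → torsion [5, 15, 45]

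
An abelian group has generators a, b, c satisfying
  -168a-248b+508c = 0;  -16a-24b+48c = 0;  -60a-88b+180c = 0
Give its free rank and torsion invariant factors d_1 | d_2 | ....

rank_ℚ(R)=3; free=3−3=0
SNF(R) diag = [4, 4, 8] → torsion [4, 4, 8]

Answer: M ≅ ℤ/4 ⊕ ℤ/4 ⊕ ℤ/8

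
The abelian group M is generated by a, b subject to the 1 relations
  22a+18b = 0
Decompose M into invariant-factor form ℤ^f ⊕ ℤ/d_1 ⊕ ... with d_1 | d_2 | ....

rank_ℚ(R)=1; free=2−1=1
SNF(R) diag = [2] → torsion [2]

Answer: M ≅ ℤ^1 ⊕ ℤ/2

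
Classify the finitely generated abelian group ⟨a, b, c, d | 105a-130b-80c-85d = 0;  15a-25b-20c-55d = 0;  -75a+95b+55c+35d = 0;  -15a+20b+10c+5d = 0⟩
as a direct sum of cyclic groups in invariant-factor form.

Answer: M ≅ ℤ/5 ⊕ ℤ/15 ⊕ ℤ/15 ⊕ ℤ/30

Derivation:
rank_ℚ(R)=4; free=4−4=0
SNF(R) diag = [5, 15, 15, 30] → torsion [5, 15, 15, 30]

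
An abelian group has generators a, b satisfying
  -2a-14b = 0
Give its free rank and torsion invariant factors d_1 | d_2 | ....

rank_ℚ(R)=1; free=2−1=1
SNF(R) diag = [2] → torsion [2]

Answer: M ≅ ℤ^1 ⊕ ℤ/2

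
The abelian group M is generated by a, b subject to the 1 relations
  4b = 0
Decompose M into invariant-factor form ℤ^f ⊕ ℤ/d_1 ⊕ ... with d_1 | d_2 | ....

rank_ℚ(R)=1; free=2−1=1
SNF(R) diag = [4] → torsion [4]

Answer: M ≅ ℤ^1 ⊕ ℤ/4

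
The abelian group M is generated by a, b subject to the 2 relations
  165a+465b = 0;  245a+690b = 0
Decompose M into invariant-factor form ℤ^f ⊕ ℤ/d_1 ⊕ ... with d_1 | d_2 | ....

rank_ℚ(R)=2; free=2−2=0
SNF(R) diag = [5, 15] → torsion [5, 15]

Answer: M ≅ ℤ/5 ⊕ ℤ/15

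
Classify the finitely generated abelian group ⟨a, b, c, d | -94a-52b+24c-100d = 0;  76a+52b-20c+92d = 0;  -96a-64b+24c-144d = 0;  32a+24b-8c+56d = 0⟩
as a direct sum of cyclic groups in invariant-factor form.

rank_ℚ(R)=4; free=4−4=0
SNF(R) diag = [2, 4, 8, 16] → torsion [2, 4, 8, 16]

Answer: M ≅ ℤ/2 ⊕ ℤ/4 ⊕ ℤ/8 ⊕ ℤ/16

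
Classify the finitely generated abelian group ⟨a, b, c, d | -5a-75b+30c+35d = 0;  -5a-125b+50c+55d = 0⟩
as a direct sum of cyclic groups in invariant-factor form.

rank_ℚ(R)=2; free=4−2=2
SNF(R) diag = [5, 10] → torsion [5, 10]

Answer: M ≅ ℤ^2 ⊕ ℤ/5 ⊕ ℤ/10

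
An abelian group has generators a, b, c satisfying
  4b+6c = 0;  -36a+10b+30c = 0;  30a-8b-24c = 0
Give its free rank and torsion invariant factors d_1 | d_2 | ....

Answer: M ≅ ℤ/2 ⊕ ℤ/6 ⊕ ℤ/6

Derivation:
rank_ℚ(R)=3; free=3−3=0
SNF(R) diag = [2, 6, 6] → torsion [2, 6, 6]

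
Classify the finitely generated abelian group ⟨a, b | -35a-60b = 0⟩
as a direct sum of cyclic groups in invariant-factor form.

rank_ℚ(R)=1; free=2−1=1
SNF(R) diag = [5] → torsion [5]

Answer: M ≅ ℤ^1 ⊕ ℤ/5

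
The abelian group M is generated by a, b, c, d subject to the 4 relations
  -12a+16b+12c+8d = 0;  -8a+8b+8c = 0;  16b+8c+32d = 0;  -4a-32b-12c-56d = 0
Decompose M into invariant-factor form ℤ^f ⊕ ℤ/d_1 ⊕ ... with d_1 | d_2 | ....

Answer: M ≅ ℤ/4 ⊕ ℤ/8 ⊕ ℤ/8 ⊕ ℤ/16

Derivation:
rank_ℚ(R)=4; free=4−4=0
SNF(R) diag = [4, 8, 8, 16] → torsion [4, 8, 8, 16]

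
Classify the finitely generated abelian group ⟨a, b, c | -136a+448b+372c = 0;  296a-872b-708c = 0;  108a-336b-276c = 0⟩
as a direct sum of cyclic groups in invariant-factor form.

Answer: M ≅ ℤ/4 ⊕ ℤ/12 ⊕ ℤ/24

Derivation:
rank_ℚ(R)=3; free=3−3=0
SNF(R) diag = [4, 12, 24] → torsion [4, 12, 24]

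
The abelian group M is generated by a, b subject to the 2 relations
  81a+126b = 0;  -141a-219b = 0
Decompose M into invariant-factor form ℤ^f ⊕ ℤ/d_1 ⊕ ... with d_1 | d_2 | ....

rank_ℚ(R)=2; free=2−2=0
SNF(R) diag = [3, 9] → torsion [3, 9]

Answer: M ≅ ℤ/3 ⊕ ℤ/9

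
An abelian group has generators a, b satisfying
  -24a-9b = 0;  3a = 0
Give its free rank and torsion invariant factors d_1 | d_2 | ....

Answer: M ≅ ℤ/3 ⊕ ℤ/9

Derivation:
rank_ℚ(R)=2; free=2−2=0
SNF(R) diag = [3, 9] → torsion [3, 9]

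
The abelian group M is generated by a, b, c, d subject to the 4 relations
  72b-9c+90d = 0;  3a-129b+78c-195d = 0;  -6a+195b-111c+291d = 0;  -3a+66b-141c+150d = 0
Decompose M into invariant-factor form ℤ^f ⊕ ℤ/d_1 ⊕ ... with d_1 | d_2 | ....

rank_ℚ(R)=4; free=4−4=0
SNF(R) diag = [3, 9, 27, 54] → torsion [3, 9, 27, 54]

Answer: M ≅ ℤ/3 ⊕ ℤ/9 ⊕ ℤ/27 ⊕ ℤ/54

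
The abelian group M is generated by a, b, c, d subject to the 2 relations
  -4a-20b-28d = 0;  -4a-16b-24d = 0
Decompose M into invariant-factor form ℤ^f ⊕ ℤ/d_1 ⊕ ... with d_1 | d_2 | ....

Answer: M ≅ ℤ^2 ⊕ ℤ/4 ⊕ ℤ/4

Derivation:
rank_ℚ(R)=2; free=4−2=2
SNF(R) diag = [4, 4] → torsion [4, 4]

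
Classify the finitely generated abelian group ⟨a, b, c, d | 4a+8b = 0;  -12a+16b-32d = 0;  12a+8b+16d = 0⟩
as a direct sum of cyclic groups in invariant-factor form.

Answer: M ≅ ℤ^1 ⊕ ℤ/4 ⊕ ℤ/8 ⊕ ℤ/16

Derivation:
rank_ℚ(R)=3; free=4−3=1
SNF(R) diag = [4, 8, 16] → torsion [4, 8, 16]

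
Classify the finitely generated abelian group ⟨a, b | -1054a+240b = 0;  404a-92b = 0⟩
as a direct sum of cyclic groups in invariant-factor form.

rank_ℚ(R)=2; free=2−2=0
SNF(R) diag = [2, 4] → torsion [2, 4]

Answer: M ≅ ℤ/2 ⊕ ℤ/4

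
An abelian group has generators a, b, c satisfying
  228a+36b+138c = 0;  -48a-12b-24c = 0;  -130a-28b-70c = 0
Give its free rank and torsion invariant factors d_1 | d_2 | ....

rank_ℚ(R)=3; free=3−3=0
SNF(R) diag = [2, 6, 12] → torsion [2, 6, 12]

Answer: M ≅ ℤ/2 ⊕ ℤ/6 ⊕ ℤ/12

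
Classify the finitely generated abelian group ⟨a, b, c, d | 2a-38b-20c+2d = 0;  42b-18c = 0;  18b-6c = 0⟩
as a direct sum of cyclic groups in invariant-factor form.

Answer: M ≅ ℤ^1 ⊕ ℤ/2 ⊕ ℤ/6 ⊕ ℤ/12

Derivation:
rank_ℚ(R)=3; free=4−3=1
SNF(R) diag = [2, 6, 12] → torsion [2, 6, 12]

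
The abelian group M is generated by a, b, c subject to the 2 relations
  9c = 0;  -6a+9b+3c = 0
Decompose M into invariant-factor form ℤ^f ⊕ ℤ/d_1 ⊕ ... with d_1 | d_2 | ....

rank_ℚ(R)=2; free=3−2=1
SNF(R) diag = [3, 9] → torsion [3, 9]

Answer: M ≅ ℤ^1 ⊕ ℤ/3 ⊕ ℤ/9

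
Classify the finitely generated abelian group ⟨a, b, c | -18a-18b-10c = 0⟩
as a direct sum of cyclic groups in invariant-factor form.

rank_ℚ(R)=1; free=3−1=2
SNF(R) diag = [2] → torsion [2]

Answer: M ≅ ℤ^2 ⊕ ℤ/2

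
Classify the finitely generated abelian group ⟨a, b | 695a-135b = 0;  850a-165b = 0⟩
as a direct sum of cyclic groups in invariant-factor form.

Answer: M ≅ ℤ/5 ⊕ ℤ/15

Derivation:
rank_ℚ(R)=2; free=2−2=0
SNF(R) diag = [5, 15] → torsion [5, 15]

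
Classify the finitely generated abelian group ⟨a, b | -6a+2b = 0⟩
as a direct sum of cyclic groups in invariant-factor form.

Answer: M ≅ ℤ^1 ⊕ ℤ/2

Derivation:
rank_ℚ(R)=1; free=2−1=1
SNF(R) diag = [2] → torsion [2]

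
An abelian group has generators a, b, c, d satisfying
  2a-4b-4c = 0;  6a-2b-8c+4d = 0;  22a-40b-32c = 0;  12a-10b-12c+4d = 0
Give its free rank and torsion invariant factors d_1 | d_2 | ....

Answer: M ≅ ℤ/2 ⊕ ℤ/2 ⊕ ℤ/4 ⊕ ℤ/8

Derivation:
rank_ℚ(R)=4; free=4−4=0
SNF(R) diag = [2, 2, 4, 8] → torsion [2, 2, 4, 8]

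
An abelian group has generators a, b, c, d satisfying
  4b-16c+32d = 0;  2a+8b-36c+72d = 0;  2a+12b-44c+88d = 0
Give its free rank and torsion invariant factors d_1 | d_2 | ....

rank_ℚ(R)=3; free=4−3=1
SNF(R) diag = [2, 4, 8] → torsion [2, 4, 8]

Answer: M ≅ ℤ^1 ⊕ ℤ/2 ⊕ ℤ/4 ⊕ ℤ/8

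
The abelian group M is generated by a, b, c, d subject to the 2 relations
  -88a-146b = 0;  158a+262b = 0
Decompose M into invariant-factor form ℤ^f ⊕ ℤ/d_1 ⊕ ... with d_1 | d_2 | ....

Answer: M ≅ ℤ^2 ⊕ ℤ/2 ⊕ ℤ/6

Derivation:
rank_ℚ(R)=2; free=4−2=2
SNF(R) diag = [2, 6] → torsion [2, 6]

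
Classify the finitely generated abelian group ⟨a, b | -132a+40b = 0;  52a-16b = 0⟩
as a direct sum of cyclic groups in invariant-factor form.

rank_ℚ(R)=2; free=2−2=0
SNF(R) diag = [4, 8] → torsion [4, 8]

Answer: M ≅ ℤ/4 ⊕ ℤ/8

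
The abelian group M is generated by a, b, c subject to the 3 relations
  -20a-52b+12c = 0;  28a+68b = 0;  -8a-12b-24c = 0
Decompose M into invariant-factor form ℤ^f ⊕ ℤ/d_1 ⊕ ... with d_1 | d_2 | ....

rank_ℚ(R)=3; free=3−3=0
SNF(R) diag = [4, 4, 12] → torsion [4, 4, 12]

Answer: M ≅ ℤ/4 ⊕ ℤ/4 ⊕ ℤ/12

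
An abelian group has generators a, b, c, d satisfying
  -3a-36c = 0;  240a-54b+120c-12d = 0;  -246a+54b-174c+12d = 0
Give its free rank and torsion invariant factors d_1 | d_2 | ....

Answer: M ≅ ℤ^1 ⊕ ℤ/3 ⊕ ℤ/6 ⊕ ℤ/18

Derivation:
rank_ℚ(R)=3; free=4−3=1
SNF(R) diag = [3, 6, 18] → torsion [3, 6, 18]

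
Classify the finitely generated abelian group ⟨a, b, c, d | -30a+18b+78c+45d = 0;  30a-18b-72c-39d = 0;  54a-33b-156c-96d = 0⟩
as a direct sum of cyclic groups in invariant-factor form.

Answer: M ≅ ℤ^1 ⊕ ℤ/3 ⊕ ℤ/3 ⊕ ℤ/6

Derivation:
rank_ℚ(R)=3; free=4−3=1
SNF(R) diag = [3, 3, 6] → torsion [3, 3, 6]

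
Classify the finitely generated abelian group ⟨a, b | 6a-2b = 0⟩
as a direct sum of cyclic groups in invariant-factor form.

Answer: M ≅ ℤ^1 ⊕ ℤ/2

Derivation:
rank_ℚ(R)=1; free=2−1=1
SNF(R) diag = [2] → torsion [2]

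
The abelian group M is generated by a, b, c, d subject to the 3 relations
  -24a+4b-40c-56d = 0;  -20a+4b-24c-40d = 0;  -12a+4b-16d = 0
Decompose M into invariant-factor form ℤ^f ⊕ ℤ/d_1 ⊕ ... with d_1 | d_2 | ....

Answer: M ≅ ℤ^1 ⊕ ℤ/4 ⊕ ℤ/4 ⊕ ℤ/8

Derivation:
rank_ℚ(R)=3; free=4−3=1
SNF(R) diag = [4, 4, 8] → torsion [4, 4, 8]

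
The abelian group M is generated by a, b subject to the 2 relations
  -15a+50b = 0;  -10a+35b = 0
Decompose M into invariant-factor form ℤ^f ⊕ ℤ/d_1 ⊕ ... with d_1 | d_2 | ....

rank_ℚ(R)=2; free=2−2=0
SNF(R) diag = [5, 5] → torsion [5, 5]

Answer: M ≅ ℤ/5 ⊕ ℤ/5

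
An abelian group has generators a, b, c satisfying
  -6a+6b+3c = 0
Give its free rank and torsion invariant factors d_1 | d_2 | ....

Answer: M ≅ ℤ^2 ⊕ ℤ/3

Derivation:
rank_ℚ(R)=1; free=3−1=2
SNF(R) diag = [3] → torsion [3]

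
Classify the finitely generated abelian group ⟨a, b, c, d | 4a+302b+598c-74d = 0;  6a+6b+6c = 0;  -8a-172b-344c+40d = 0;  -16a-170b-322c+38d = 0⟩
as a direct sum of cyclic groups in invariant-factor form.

Answer: M ≅ ℤ/2 ⊕ ℤ/6 ⊕ ℤ/12 ⊕ ℤ/36

Derivation:
rank_ℚ(R)=4; free=4−4=0
SNF(R) diag = [2, 6, 12, 36] → torsion [2, 6, 12, 36]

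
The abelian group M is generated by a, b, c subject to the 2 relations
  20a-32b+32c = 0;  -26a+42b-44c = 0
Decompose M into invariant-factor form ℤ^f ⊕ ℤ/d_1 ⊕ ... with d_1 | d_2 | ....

Answer: M ≅ ℤ^1 ⊕ ℤ/2 ⊕ ℤ/4

Derivation:
rank_ℚ(R)=2; free=3−2=1
SNF(R) diag = [2, 4] → torsion [2, 4]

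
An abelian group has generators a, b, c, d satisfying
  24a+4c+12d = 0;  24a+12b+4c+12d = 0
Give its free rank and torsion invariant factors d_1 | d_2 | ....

rank_ℚ(R)=2; free=4−2=2
SNF(R) diag = [4, 12] → torsion [4, 12]

Answer: M ≅ ℤ^2 ⊕ ℤ/4 ⊕ ℤ/12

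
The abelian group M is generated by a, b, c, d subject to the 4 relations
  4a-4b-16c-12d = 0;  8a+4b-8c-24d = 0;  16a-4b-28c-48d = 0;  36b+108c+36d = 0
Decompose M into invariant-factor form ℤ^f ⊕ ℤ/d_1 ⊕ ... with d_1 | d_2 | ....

rank_ℚ(R)=4; free=4−4=0
SNF(R) diag = [4, 12, 12, 36] → torsion [4, 12, 12, 36]

Answer: M ≅ ℤ/4 ⊕ ℤ/12 ⊕ ℤ/12 ⊕ ℤ/36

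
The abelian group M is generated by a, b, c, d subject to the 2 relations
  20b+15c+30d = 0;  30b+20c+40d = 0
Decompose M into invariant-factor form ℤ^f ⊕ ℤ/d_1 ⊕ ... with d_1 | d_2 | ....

Answer: M ≅ ℤ^2 ⊕ ℤ/5 ⊕ ℤ/10

Derivation:
rank_ℚ(R)=2; free=4−2=2
SNF(R) diag = [5, 10] → torsion [5, 10]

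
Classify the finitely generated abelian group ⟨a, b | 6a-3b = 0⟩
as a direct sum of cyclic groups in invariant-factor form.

Answer: M ≅ ℤ^1 ⊕ ℤ/3

Derivation:
rank_ℚ(R)=1; free=2−1=1
SNF(R) diag = [3] → torsion [3]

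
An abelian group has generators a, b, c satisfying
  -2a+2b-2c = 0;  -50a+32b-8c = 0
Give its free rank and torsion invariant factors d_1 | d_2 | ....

rank_ℚ(R)=2; free=3−2=1
SNF(R) diag = [2, 6] → torsion [2, 6]

Answer: M ≅ ℤ^1 ⊕ ℤ/2 ⊕ ℤ/6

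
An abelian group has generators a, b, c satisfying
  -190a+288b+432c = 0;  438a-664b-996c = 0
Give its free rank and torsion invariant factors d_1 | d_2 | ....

rank_ℚ(R)=2; free=3−2=1
SNF(R) diag = [2, 4] → torsion [2, 4]

Answer: M ≅ ℤ^1 ⊕ ℤ/2 ⊕ ℤ/4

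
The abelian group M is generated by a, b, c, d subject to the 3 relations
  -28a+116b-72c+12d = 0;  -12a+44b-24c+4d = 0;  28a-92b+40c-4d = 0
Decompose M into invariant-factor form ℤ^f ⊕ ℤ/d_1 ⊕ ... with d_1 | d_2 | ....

rank_ℚ(R)=3; free=4−3=1
SNF(R) diag = [4, 8, 16] → torsion [4, 8, 16]

Answer: M ≅ ℤ^1 ⊕ ℤ/4 ⊕ ℤ/8 ⊕ ℤ/16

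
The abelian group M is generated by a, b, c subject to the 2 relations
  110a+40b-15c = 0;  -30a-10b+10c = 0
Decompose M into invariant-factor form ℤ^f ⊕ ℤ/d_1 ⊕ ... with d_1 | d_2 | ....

Answer: M ≅ ℤ^1 ⊕ ℤ/5 ⊕ ℤ/10

Derivation:
rank_ℚ(R)=2; free=3−2=1
SNF(R) diag = [5, 10] → torsion [5, 10]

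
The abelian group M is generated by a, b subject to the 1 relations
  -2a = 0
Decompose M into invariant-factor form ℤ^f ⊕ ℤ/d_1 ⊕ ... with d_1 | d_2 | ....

rank_ℚ(R)=1; free=2−1=1
SNF(R) diag = [2] → torsion [2]

Answer: M ≅ ℤ^1 ⊕ ℤ/2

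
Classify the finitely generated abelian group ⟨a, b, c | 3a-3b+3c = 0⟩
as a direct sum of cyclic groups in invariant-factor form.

rank_ℚ(R)=1; free=3−1=2
SNF(R) diag = [3] → torsion [3]

Answer: M ≅ ℤ^2 ⊕ ℤ/3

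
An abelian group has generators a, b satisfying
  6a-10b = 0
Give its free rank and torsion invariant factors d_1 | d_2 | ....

rank_ℚ(R)=1; free=2−1=1
SNF(R) diag = [2] → torsion [2]

Answer: M ≅ ℤ^1 ⊕ ℤ/2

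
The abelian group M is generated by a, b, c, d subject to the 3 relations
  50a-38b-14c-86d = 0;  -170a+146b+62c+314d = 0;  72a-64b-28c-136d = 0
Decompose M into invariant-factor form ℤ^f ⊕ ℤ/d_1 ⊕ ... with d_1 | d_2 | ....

Answer: M ≅ ℤ^1 ⊕ ℤ/2 ⊕ ℤ/4 ⊕ ℤ/12

Derivation:
rank_ℚ(R)=3; free=4−3=1
SNF(R) diag = [2, 4, 12] → torsion [2, 4, 12]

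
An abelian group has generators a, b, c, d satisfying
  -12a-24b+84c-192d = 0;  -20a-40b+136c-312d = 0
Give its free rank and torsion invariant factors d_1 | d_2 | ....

Answer: M ≅ ℤ^2 ⊕ ℤ/4 ⊕ ℤ/12

Derivation:
rank_ℚ(R)=2; free=4−2=2
SNF(R) diag = [4, 12] → torsion [4, 12]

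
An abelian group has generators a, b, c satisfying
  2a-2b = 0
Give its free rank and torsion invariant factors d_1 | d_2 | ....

rank_ℚ(R)=1; free=3−1=2
SNF(R) diag = [2] → torsion [2]

Answer: M ≅ ℤ^2 ⊕ ℤ/2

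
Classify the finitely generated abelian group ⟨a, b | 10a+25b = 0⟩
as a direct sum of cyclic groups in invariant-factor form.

Answer: M ≅ ℤ^1 ⊕ ℤ/5

Derivation:
rank_ℚ(R)=1; free=2−1=1
SNF(R) diag = [5] → torsion [5]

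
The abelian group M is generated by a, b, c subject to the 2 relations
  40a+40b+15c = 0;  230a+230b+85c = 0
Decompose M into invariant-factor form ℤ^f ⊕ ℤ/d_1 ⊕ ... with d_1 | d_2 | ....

Answer: M ≅ ℤ^1 ⊕ ℤ/5 ⊕ ℤ/10

Derivation:
rank_ℚ(R)=2; free=3−2=1
SNF(R) diag = [5, 10] → torsion [5, 10]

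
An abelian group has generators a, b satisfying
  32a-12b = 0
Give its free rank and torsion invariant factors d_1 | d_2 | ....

rank_ℚ(R)=1; free=2−1=1
SNF(R) diag = [4] → torsion [4]

Answer: M ≅ ℤ^1 ⊕ ℤ/4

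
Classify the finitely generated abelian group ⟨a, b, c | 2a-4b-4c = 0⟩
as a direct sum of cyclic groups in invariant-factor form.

rank_ℚ(R)=1; free=3−1=2
SNF(R) diag = [2] → torsion [2]

Answer: M ≅ ℤ^2 ⊕ ℤ/2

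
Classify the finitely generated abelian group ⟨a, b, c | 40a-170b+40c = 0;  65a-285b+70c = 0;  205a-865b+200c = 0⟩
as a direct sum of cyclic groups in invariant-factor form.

Answer: M ≅ ℤ/5 ⊕ ℤ/10 ⊕ ℤ/10

Derivation:
rank_ℚ(R)=3; free=3−3=0
SNF(R) diag = [5, 10, 10] → torsion [5, 10, 10]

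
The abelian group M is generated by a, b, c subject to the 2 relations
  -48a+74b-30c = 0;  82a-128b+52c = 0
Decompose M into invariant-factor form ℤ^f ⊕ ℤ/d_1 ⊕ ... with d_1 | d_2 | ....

rank_ℚ(R)=2; free=3−2=1
SNF(R) diag = [2, 2] → torsion [2, 2]

Answer: M ≅ ℤ^1 ⊕ ℤ/2 ⊕ ℤ/2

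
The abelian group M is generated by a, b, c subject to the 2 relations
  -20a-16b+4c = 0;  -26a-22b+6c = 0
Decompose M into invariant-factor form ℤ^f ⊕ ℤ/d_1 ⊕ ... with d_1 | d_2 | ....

Answer: M ≅ ℤ^1 ⊕ ℤ/2 ⊕ ℤ/4

Derivation:
rank_ℚ(R)=2; free=3−2=1
SNF(R) diag = [2, 4] → torsion [2, 4]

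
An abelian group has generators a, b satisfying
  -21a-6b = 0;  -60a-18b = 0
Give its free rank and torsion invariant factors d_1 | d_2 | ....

rank_ℚ(R)=2; free=2−2=0
SNF(R) diag = [3, 6] → torsion [3, 6]

Answer: M ≅ ℤ/3 ⊕ ℤ/6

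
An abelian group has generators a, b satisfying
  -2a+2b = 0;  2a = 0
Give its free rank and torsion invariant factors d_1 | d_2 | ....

rank_ℚ(R)=2; free=2−2=0
SNF(R) diag = [2, 2] → torsion [2, 2]

Answer: M ≅ ℤ/2 ⊕ ℤ/2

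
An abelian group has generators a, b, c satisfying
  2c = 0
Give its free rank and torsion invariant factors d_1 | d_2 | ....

Answer: M ≅ ℤ^2 ⊕ ℤ/2

Derivation:
rank_ℚ(R)=1; free=3−1=2
SNF(R) diag = [2] → torsion [2]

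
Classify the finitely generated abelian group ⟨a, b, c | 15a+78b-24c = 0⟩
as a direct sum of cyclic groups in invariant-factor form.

rank_ℚ(R)=1; free=3−1=2
SNF(R) diag = [3] → torsion [3]

Answer: M ≅ ℤ^2 ⊕ ℤ/3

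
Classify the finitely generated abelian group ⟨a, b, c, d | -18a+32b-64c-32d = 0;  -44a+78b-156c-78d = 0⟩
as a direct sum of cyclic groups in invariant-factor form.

Answer: M ≅ ℤ^2 ⊕ ℤ/2 ⊕ ℤ/2

Derivation:
rank_ℚ(R)=2; free=4−2=2
SNF(R) diag = [2, 2] → torsion [2, 2]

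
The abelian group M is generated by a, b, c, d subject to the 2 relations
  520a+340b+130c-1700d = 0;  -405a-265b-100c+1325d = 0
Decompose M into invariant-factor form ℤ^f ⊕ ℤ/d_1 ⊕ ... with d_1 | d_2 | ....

Answer: M ≅ ℤ^2 ⊕ ℤ/5 ⊕ ℤ/10

Derivation:
rank_ℚ(R)=2; free=4−2=2
SNF(R) diag = [5, 10] → torsion [5, 10]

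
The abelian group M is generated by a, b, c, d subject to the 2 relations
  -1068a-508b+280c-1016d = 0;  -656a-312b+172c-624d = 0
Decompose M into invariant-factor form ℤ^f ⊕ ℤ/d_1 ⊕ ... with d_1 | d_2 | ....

rank_ℚ(R)=2; free=4−2=2
SNF(R) diag = [4, 4] → torsion [4, 4]

Answer: M ≅ ℤ^2 ⊕ ℤ/4 ⊕ ℤ/4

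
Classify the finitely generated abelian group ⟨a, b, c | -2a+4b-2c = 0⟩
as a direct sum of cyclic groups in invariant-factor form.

Answer: M ≅ ℤ^2 ⊕ ℤ/2

Derivation:
rank_ℚ(R)=1; free=3−1=2
SNF(R) diag = [2] → torsion [2]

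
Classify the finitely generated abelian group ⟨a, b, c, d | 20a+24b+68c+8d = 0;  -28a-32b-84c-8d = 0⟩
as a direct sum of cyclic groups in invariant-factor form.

rank_ℚ(R)=2; free=4−2=2
SNF(R) diag = [4, 8] → torsion [4, 8]

Answer: M ≅ ℤ^2 ⊕ ℤ/4 ⊕ ℤ/8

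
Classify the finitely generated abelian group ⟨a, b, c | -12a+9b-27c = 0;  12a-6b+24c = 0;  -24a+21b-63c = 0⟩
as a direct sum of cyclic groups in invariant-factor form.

Answer: M ≅ ℤ/3 ⊕ ℤ/6 ⊕ ℤ/12

Derivation:
rank_ℚ(R)=3; free=3−3=0
SNF(R) diag = [3, 6, 12] → torsion [3, 6, 12]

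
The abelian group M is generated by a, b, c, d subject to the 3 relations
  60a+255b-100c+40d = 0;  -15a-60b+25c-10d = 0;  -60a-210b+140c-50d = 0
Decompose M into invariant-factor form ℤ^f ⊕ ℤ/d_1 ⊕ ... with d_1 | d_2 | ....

Answer: M ≅ ℤ^1 ⊕ ℤ/5 ⊕ ℤ/15 ⊕ ℤ/30

Derivation:
rank_ℚ(R)=3; free=4−3=1
SNF(R) diag = [5, 15, 30] → torsion [5, 15, 30]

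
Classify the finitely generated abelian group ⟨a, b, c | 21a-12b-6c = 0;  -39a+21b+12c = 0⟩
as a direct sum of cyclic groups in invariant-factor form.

rank_ℚ(R)=2; free=3−2=1
SNF(R) diag = [3, 3] → torsion [3, 3]

Answer: M ≅ ℤ^1 ⊕ ℤ/3 ⊕ ℤ/3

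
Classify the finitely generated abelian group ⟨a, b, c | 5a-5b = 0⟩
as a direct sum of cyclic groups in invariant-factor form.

rank_ℚ(R)=1; free=3−1=2
SNF(R) diag = [5] → torsion [5]

Answer: M ≅ ℤ^2 ⊕ ℤ/5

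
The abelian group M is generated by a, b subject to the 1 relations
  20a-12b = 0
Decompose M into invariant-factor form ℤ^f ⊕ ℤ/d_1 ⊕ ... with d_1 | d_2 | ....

rank_ℚ(R)=1; free=2−1=1
SNF(R) diag = [4] → torsion [4]

Answer: M ≅ ℤ^1 ⊕ ℤ/4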